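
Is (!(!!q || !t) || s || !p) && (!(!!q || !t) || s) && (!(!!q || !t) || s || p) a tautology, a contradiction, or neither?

neither

(!(!!q || !t) || s || !p) && (!(!!q || !t) || s) && (!(!!q || !t) || s || p)
= (!(!!q || !t) || s) && (!(!!q || !t) || s || p)   [absorption]
= !(!!q || !t) || s   [absorption]
= !q && t || s   [De Morgan]
This depends on q, s, t, so it is not a constant.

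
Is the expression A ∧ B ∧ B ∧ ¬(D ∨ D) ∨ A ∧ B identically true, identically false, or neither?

A ∧ B ∧ B ∧ ¬(D ∨ D) ∨ A ∧ B
= A ∧ B ∧ B ∧ ¬D ∨ A ∧ B   [idempotence]
= A ∧ B ∧ ¬D ∨ A ∧ B   [idempotence]
= A ∧ B   [absorption]
This depends on A, B, so it is not a constant.

neither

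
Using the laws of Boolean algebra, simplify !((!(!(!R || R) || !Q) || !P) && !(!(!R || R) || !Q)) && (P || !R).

!Q && (P || !R)

!((!(!(!R || R) || !Q) || !P) && !(!(!R || R) || !Q)) && (P || !R)
= !!(!(!R || R) || !Q) && (P || !R)   — absorption
= !((!R || R) && Q) && (P || !R)   — De Morgan
= !Q && (P || !R)   — complement / identity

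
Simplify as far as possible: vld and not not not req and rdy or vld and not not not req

vld and not req

vld and not not not req and rdy or vld and not not not req
= vld and not not not req   [absorption]
= vld and not req   [double negation]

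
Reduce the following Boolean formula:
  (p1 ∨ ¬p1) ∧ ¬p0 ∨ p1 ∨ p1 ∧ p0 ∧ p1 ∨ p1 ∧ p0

¬p0 ∨ p1

(p1 ∨ ¬p1) ∧ ¬p0 ∨ p1 ∨ p1 ∧ p0 ∧ p1 ∨ p1 ∧ p0
= (p1 ∨ ¬p1) ∧ ¬p0 ∨ p1 ∨ p1 ∧ p0   — absorption
= ¬p0 ∨ p1 ∨ p1 ∧ p0   — complement / identity
= ¬p0 ∨ p1   — absorption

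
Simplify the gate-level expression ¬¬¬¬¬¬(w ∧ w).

w

¬¬¬¬¬¬(w ∧ w)
= ¬¬¬¬(w ∧ w)   [double negation]
= ¬¬(w ∧ w)   [double negation]
= w ∧ w   [double negation]
= w   [idempotence]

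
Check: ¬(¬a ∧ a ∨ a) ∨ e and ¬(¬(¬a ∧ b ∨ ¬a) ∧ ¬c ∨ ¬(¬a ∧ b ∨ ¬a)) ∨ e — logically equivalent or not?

E1: ¬(¬a ∧ a ∨ a) ∨ e
    = ¬a ∨ e
E2: ¬(¬(¬a ∧ b ∨ ¬a) ∧ ¬c ∨ ¬(¬a ∧ b ∨ ¬a)) ∨ e
    = ¬¬(¬a ∧ b ∨ ¬a) ∨ e
    = ¬¬¬a ∨ e
    = ¬a ∨ e
Both reduce to ¬a ∨ e, so they are equivalent.

Yes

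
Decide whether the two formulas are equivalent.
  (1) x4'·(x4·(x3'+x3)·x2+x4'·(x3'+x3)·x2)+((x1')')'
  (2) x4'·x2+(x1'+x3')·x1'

E1: x4'·(x4·(x3'+x3)·x2+x4'·(x3'+x3)·x2)+((x1')')'
    = x4'·(x4·(x3'+x3)·x2+x4'·(x3'+x3)·x2)+x1'   (double negation)
    = x4'·(x3'+x3)·x2+x1'   (distribution)
    = x4'·x2+x1'   (complement / identity)
E2: x4'·x2+(x1'+x3')·x1'
    = x4'·x2+x1'   (absorption)
Both reduce to x4'·x2+x1', so they are equivalent.

Yes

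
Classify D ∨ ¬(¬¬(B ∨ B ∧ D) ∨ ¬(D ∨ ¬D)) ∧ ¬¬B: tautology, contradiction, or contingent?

contingent

D ∨ ¬(¬¬(B ∨ B ∧ D) ∨ ¬(D ∨ ¬D)) ∧ ¬¬B
= D ∨ ¬(¬¬(B ∨ B ∧ D) ∨ ¬(D ∨ ¬D)) ∧ B   (double negation)
= D ∨ ¬(B ∨ B ∧ D) ∧ (D ∨ ¬D) ∧ B   (De Morgan)
= D ∨ ¬B ∧ (D ∨ ¬D) ∧ B   (absorption)
= D ∨ ¬B ∧ B   (complement / identity)
= D   (complement / identity)
This depends on D, so it is not a constant.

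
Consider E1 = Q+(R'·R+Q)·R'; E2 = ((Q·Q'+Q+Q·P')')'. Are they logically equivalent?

Yes

E1: Q+(R'·R+Q)·R'
    = Q+Q·R'   — complement / identity
    = Q   — absorption
E2: ((Q·Q'+Q+Q·P')')'
    = ((Q+Q·P')')'   — complement / identity
    = (Q')'   — absorption
    = Q   — double negation
Both reduce to Q, so they are equivalent.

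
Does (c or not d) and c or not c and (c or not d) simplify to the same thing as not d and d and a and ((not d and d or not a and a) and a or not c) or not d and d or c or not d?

Yes

E1: (c or not d) and c or not c and (c or not d)
    = c or not d   (distribution)
E2: not d and d and a and ((not d and d or not a and a) and a or not c) or not d and d or c or not d
    = not d and d and a and (not d and d and a or not c) or not d and d or c or not d   (complement / identity)
    = not d and d and a or not d and d or c or not d   (absorption)
    = not d and d or c or not d   (absorption)
    = c or not d   (complement / identity)
Both reduce to c or not d, so they are equivalent.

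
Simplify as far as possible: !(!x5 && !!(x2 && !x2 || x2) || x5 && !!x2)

!(!x5 && !!(x2 && !x2 || x2) || x5 && !!x2)
= !(!x5 && !!x2 || x5 && !!x2)   [complement / identity]
= !!!x2   [distribution]
= !x2   [double negation]

!x2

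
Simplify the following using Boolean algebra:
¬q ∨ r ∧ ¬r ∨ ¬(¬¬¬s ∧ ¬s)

¬q ∨ r ∧ ¬r ∨ ¬(¬¬¬s ∧ ¬s)
= ¬q ∨ r ∧ ¬r ∨ ¬(¬s ∧ ¬s)   [double negation]
= ¬q ∨ ¬(¬s ∧ ¬s)   [complement / identity]
= ¬q ∨ s ∨ s   [De Morgan]
= ¬q ∨ s   [idempotence]

¬q ∨ s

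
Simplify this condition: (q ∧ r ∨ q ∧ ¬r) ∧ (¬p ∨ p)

(q ∧ r ∨ q ∧ ¬r) ∧ (¬p ∨ p)
= q ∧ (¬p ∨ p)   — distribution
= q   — complement / identity

q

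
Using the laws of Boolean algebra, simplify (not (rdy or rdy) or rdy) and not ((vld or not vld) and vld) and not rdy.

(not (rdy or rdy) or rdy) and not ((vld or not vld) and vld) and not rdy
= (not (rdy or rdy) or rdy) and not vld and not rdy   (complement / identity)
= (not rdy or rdy) and not vld and not rdy   (idempotence)
= not vld and not rdy   (complement / identity)

not vld and not rdy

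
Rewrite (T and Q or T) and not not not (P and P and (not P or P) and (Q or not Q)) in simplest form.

(T and Q or T) and not not not (P and P and (not P or P) and (Q or not Q))
= (T and Q or T) and not not not (P and P and (Q or not Q))
= (T and Q or T) and not (P and P and (Q or not Q))
= T and not (P and P and (Q or not Q))
= T and not (P and P)
= T and not P

T and not P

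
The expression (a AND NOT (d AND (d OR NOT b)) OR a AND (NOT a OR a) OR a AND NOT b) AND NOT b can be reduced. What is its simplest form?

a AND NOT b

(a AND NOT (d AND (d OR NOT b)) OR a AND (NOT a OR a) OR a AND NOT b) AND NOT b
= (a AND NOT (d AND (d OR NOT b)) OR a OR a AND NOT b) AND NOT b   [complement / identity]
= (a AND NOT (d AND (d OR NOT b)) OR a) AND NOT b   [absorption]
= (a AND NOT d OR a) AND NOT b   [absorption]
= a AND NOT b   [absorption]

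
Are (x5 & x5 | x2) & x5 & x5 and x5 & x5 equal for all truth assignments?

Yes

E1: (x5 & x5 | x2) & x5 & x5
    = x5 & x5
    = x5
E2: x5 & x5
    = x5
Both reduce to x5, so they are equivalent.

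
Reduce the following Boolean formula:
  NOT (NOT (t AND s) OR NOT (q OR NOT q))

t AND s

NOT (NOT (t AND s) OR NOT (q OR NOT q))
= t AND s AND (q OR NOT q)
= t AND s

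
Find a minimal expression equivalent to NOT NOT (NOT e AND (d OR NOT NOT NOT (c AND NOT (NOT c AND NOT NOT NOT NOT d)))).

NOT NOT (NOT e AND (d OR NOT NOT NOT (c AND NOT (NOT c AND NOT NOT NOT NOT d))))
= NOT e AND (d OR NOT NOT NOT (c AND NOT (NOT c AND NOT NOT NOT NOT d)))
= NOT e AND (d OR NOT NOT NOT (c AND (c OR NOT NOT NOT d)))
= NOT e AND (d OR NOT NOT NOT (c AND (c OR NOT d)))
= NOT e AND (d OR NOT (c AND (c OR NOT d)))
= NOT e AND (d OR NOT c)

NOT e AND (d OR NOT c)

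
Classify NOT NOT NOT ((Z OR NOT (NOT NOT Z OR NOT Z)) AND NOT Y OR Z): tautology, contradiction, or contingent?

NOT NOT NOT ((Z OR NOT (NOT NOT Z OR NOT Z)) AND NOT Y OR Z)
= NOT NOT NOT ((Z OR NOT Z AND Z) AND NOT Y OR Z)
= NOT ((Z OR NOT Z AND Z) AND NOT Y OR Z)
= NOT (Z AND NOT Y OR Z)
= NOT Z
This depends on Z, so it is not a constant.

contingent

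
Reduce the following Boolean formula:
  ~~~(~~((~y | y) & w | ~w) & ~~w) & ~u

~w & ~u

~~~(~~((~y | y) & w | ~w) & ~~w) & ~u
= ~~~(((~y | y) & w | ~w) & ~~w) & ~u   [double negation]
= ~(((~y | y) & w | ~w) & ~~w) & ~u   [double negation]
= ~(((~y | y) & w | ~w) & w) & ~u   [double negation]
= ~((w | ~w) & w) & ~u   [complement / identity]
= ~w & ~u   [complement / identity]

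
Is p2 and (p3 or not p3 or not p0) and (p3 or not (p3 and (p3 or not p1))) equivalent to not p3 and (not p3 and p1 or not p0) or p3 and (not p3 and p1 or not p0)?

No

E1: p2 and (p3 or not p3 or not p0) and (p3 or not (p3 and (p3 or not p1)))
    = p2 and (p3 or not p3 or not p0) and (p3 or not p3)   (absorption)
    = p2 and (p3 or not p3)   (absorption)
    = p2   (complement / identity)
E2: not p3 and (not p3 and p1 or not p0) or p3 and (not p3 and p1 or not p0)
    = not p3 and p1 or not p0   (distribution)
These differ: at p0=0, p1=1, p2=0, p3=1, E1 = 0 but E2 = 1.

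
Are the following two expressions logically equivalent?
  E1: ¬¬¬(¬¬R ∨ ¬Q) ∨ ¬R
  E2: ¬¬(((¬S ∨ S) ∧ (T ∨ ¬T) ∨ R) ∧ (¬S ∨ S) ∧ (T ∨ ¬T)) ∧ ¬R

E1: ¬¬¬(¬¬R ∨ ¬Q) ∨ ¬R
    = ¬¬(¬R ∧ Q) ∨ ¬R
    = ¬R ∧ Q ∨ ¬R
    = ¬R
E2: ¬¬(((¬S ∨ S) ∧ (T ∨ ¬T) ∨ R) ∧ (¬S ∨ S) ∧ (T ∨ ¬T)) ∧ ¬R
    = ((¬S ∨ S) ∧ (T ∨ ¬T) ∨ R) ∧ (¬S ∨ S) ∧ (T ∨ ¬T) ∧ ¬R
    = (¬S ∨ S) ∧ (T ∨ ¬T) ∧ ¬R
    = (¬S ∨ S) ∧ ¬R
    = ¬R
Both reduce to ¬R, so they are equivalent.

Yes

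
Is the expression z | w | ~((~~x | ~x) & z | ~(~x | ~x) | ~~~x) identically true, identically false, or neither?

neither

z | w | ~((~~x | ~x) & z | ~(~x | ~x) | ~~~x)
= z | w | ~((~~x | ~x) & z | ~~x | ~~~x)   — idempotence
= z | w | ~((~~x | ~x) & z | ~~x | ~x)   — double negation
= z | w | ~(~~x | ~x)   — absorption
= z | w | ~x & x   — De Morgan
= z | w   — complement / identity
This depends on w, z, so it is not a constant.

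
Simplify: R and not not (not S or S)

R and not not (not S or S)
= R and (not S or S)
= R

R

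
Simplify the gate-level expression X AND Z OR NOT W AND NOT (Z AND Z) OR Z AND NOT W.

X AND Z OR NOT W AND NOT (Z AND Z) OR Z AND NOT W
= X AND Z OR NOT W AND NOT Z OR Z AND NOT W   (idempotence)
= X AND Z OR NOT W   (distribution)

X AND Z OR NOT W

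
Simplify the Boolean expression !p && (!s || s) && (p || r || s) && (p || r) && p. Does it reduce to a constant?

!p && (!s || s) && (p || r || s) && (p || r) && p
= !p && (p || r || s) && (p || r) && p   [complement / identity]
= !p && (p || r) && p   [absorption]
= !p && p   [absorption]
= false   [complement]

false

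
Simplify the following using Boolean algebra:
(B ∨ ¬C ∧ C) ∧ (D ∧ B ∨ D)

(B ∨ ¬C ∧ C) ∧ (D ∧ B ∨ D)
= B ∧ (D ∧ B ∨ D)
= B ∧ D

B ∧ D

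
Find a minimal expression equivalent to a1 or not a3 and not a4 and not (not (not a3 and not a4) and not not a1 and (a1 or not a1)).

a1 or not a3 and not a4

a1 or not a3 and not a4 and not (not (not a3 and not a4) and not not a1 and (a1 or not a1))
= a1 or not a3 and not a4 and not (not (not a3 and not a4) and not not a1)
= a1 or not a3 and not a4 and (not a3 and not a4 or not a1)
= a1 or not a3 and not a4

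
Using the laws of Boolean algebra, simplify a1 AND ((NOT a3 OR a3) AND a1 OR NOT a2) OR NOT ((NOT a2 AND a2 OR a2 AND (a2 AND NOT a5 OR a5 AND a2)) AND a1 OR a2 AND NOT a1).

a1 OR NOT a2

a1 AND ((NOT a3 OR a3) AND a1 OR NOT a2) OR NOT ((NOT a2 AND a2 OR a2 AND (a2 AND NOT a5 OR a5 AND a2)) AND a1 OR a2 AND NOT a1)
= a1 AND (a1 OR NOT a2) OR NOT ((NOT a2 AND a2 OR a2 AND (a2 AND NOT a5 OR a5 AND a2)) AND a1 OR a2 AND NOT a1)   [complement / identity]
= a1 AND (a1 OR NOT a2) OR NOT ((NOT a2 AND a2 OR a2 AND a2) AND a1 OR a2 AND NOT a1)   [distribution]
= a1 AND (a1 OR NOT a2) OR NOT (a2 AND a1 OR a2 AND NOT a1)   [distribution]
= a1 OR NOT (a2 AND a1 OR a2 AND NOT a1)   [absorption]
= a1 OR NOT a2   [distribution]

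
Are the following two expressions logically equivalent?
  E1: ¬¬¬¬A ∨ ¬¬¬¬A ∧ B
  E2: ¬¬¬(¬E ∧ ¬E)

E1: ¬¬¬¬A ∨ ¬¬¬¬A ∧ B
    = ¬¬¬¬A   (absorption)
    = ¬¬A   (double negation)
    = A   (double negation)
E2: ¬¬¬(¬E ∧ ¬E)
    = ¬¬(E ∨ E)   (De Morgan)
    = E ∨ E   (double negation)
    = E   (idempotence)
These differ: at A=0, B=0, E=1, E1 = 0 but E2 = 1.

No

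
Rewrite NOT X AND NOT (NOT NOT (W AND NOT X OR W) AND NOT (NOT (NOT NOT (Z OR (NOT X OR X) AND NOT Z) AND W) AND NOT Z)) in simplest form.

NOT X AND NOT W

NOT X AND NOT (NOT NOT (W AND NOT X OR W) AND NOT (NOT (NOT NOT (Z OR (NOT X OR X) AND NOT Z) AND W) AND NOT Z))
= NOT X AND NOT (NOT NOT (W AND NOT X OR W) AND NOT (NOT (NOT NOT (Z OR NOT Z) AND W) AND NOT Z))   [complement / identity]
= NOT X AND NOT (NOT NOT W AND NOT (NOT (NOT NOT (Z OR NOT Z) AND W) AND NOT Z))   [absorption]
= NOT X AND NOT (NOT NOT W AND NOT (NOT ((Z OR NOT Z) AND W) AND NOT Z))   [double negation]
= NOT X AND NOT (NOT NOT W AND NOT (NOT W AND NOT Z))   [complement / identity]
= NOT X AND (NOT W OR NOT W AND NOT Z)   [De Morgan]
= NOT X AND NOT W   [absorption]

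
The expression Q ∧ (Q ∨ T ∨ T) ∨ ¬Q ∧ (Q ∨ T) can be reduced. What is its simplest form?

Q ∧ (Q ∨ T ∨ T) ∨ ¬Q ∧ (Q ∨ T)
= Q ∧ (Q ∨ T) ∨ ¬Q ∧ (Q ∨ T)   [idempotence]
= Q ∨ T   [distribution]

Q ∨ T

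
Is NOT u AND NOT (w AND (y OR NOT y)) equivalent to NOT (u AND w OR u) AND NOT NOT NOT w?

Yes

E1: NOT u AND NOT (w AND (y OR NOT y))
    = NOT u AND NOT w   — complement / identity
E2: NOT (u AND w OR u) AND NOT NOT NOT w
    = NOT u AND NOT NOT NOT w   — absorption
    = NOT u AND NOT w   — double negation
Both reduce to NOT u AND NOT w, so they are equivalent.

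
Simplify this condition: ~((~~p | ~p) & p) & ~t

~((~~p | ~p) & p) & ~t
= ~((p | ~p) & p) & ~t
= ~p & ~t

~p & ~t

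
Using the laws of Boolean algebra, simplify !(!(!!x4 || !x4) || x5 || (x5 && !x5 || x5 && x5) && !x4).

!x5

!(!(!!x4 || !x4) || x5 || (x5 && !x5 || x5 && x5) && !x4)
= !(!(!!x4 || !x4) || x5 || x5 && !x4)
= !(!x4 && x4 || x5 || x5 && !x4)
= !(x5 || x5 && !x4)
= !x5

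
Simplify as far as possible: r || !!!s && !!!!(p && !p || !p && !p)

r || !s && !p

r || !!!s && !!!!(p && !p || !p && !p)
= r || !!!s && !!(p && !p || !p && !p)   (double negation)
= r || !s && !!(p && !p || !p && !p)   (double negation)
= r || !s && !!!p   (distribution)
= r || !s && !p   (double negation)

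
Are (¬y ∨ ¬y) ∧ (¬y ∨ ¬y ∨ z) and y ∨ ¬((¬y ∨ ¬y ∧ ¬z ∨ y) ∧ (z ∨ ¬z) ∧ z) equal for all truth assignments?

E1: (¬y ∨ ¬y) ∧ (¬y ∨ ¬y ∨ z)
    = ¬y ∨ ¬y   — absorption
    = ¬y   — idempotence
E2: y ∨ ¬((¬y ∨ ¬y ∧ ¬z ∨ y) ∧ (z ∨ ¬z) ∧ z)
    = y ∨ ¬((¬y ∨ y) ∧ (z ∨ ¬z) ∧ z)   — absorption
    = y ∨ ¬((¬y ∨ y) ∧ z)   — complement / identity
    = y ∨ ¬z   — complement / identity
These differ: at y=1, z=0, E1 = 0 but E2 = 1.

No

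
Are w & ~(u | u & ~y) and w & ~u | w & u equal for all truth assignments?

E1: w & ~(u | u & ~y)
    = w & ~u
E2: w & ~u | w & u
    = w
These differ: at u=1, w=1, y=1, E1 = 0 but E2 = 1.

No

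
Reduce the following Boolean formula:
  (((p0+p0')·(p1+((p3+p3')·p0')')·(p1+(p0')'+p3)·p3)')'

(p1+p0)·p3

(((p0+p0')·(p1+((p3+p3')·p0')')·(p1+(p0')'+p3)·p3)')'
= (((p1+((p3+p3')·p0')')·(p1+(p0')'+p3)·p3)')'
= (((p1+(p0')')·(p1+(p0')'+p3)·p3)')'
= (((p1+(p0')')·p3)')'
= (p1+(p0')')·p3
= (p1+p0)·p3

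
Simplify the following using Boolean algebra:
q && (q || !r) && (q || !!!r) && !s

q && (q || !r) && (q || !!!r) && !s
= q && (q || !r) && (q || !r) && !s   — double negation
= q && (q || !r) && !s   — idempotence
= q && !s   — absorption

q && !s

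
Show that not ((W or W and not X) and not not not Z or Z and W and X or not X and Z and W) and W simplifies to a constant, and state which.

False

not ((W or W and not X) and not not not Z or Z and W and X or not X and Z and W) and W
= not ((W or W and not X) and not Z or Z and W and X or not X and Z and W) and W   [double negation]
= not (W and not Z or Z and W and X or not X and Z and W) and W   [absorption]
= not (W and not Z or Z and W) and W   [distribution]
= not W and W   [distribution]
= False   [complement]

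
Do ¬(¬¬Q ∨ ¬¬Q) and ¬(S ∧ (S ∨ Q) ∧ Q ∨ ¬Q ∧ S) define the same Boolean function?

No

E1: ¬(¬¬Q ∨ ¬¬Q)
    = ¬¬¬Q   — idempotence
    = ¬Q   — double negation
E2: ¬(S ∧ (S ∨ Q) ∧ Q ∨ ¬Q ∧ S)
    = ¬(S ∧ Q ∨ ¬Q ∧ S)   — absorption
    = ¬S   — distribution
These differ: at Q=0, S=1, E1 = 1 but E2 = 0.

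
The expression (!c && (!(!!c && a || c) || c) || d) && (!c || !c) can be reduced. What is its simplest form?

(!c && (!(!!c && a || c) || c) || d) && (!c || !c)
= (!c && (!(c && a || c) || c) || d) && (!c || !c)   [double negation]
= (!c && (!(c && a || c) || c) || d) && !c   [idempotence]
= (!c && (!c || c) || d) && !c   [absorption]
= (!c || d) && !c   [complement / identity]
= !c   [absorption]

!c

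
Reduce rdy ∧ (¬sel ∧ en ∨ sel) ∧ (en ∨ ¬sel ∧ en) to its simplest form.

rdy ∧ (¬sel ∧ en ∨ sel) ∧ (en ∨ ¬sel ∧ en)
= rdy ∧ (¬sel ∧ en ∨ sel ∧ en)   [distribution]
= rdy ∧ en   [distribution]

rdy ∧ en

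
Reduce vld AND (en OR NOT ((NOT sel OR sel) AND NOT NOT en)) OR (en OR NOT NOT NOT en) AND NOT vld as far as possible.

vld AND (en OR NOT ((NOT sel OR sel) AND NOT NOT en)) OR (en OR NOT NOT NOT en) AND NOT vld
= vld AND (en OR NOT NOT NOT en) OR (en OR NOT NOT NOT en) AND NOT vld
= en OR NOT NOT NOT en
= en OR NOT en
= TRUE

TRUE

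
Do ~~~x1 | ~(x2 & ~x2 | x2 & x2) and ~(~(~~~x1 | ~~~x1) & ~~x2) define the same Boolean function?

E1: ~~~x1 | ~(x2 & ~x2 | x2 & x2)
    = ~~~x1 | ~x2   — distribution
    = ~x1 | ~x2   — double negation
E2: ~(~(~~~x1 | ~~~x1) & ~~x2)
    = ~(~~~~x1 & ~~x2)   — idempotence
    = ~~~x1 | ~x2   — De Morgan
    = ~x1 | ~x2   — double negation
Both reduce to ~x1 | ~x2, so they are equivalent.

Yes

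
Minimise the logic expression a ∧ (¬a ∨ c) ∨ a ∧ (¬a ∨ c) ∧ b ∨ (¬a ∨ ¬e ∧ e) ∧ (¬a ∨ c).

a ∧ (¬a ∨ c) ∨ a ∧ (¬a ∨ c) ∧ b ∨ (¬a ∨ ¬e ∧ e) ∧ (¬a ∨ c)
= a ∧ (¬a ∨ c) ∨ (¬a ∨ ¬e ∧ e) ∧ (¬a ∨ c)   — absorption
= a ∧ (¬a ∨ c) ∨ ¬a ∧ (¬a ∨ c)   — complement / identity
= ¬a ∨ c   — distribution

¬a ∨ c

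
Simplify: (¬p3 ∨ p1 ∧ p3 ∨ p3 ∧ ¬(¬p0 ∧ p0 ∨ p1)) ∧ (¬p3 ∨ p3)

True

(¬p3 ∨ p1 ∧ p3 ∨ p3 ∧ ¬(¬p0 ∧ p0 ∨ p1)) ∧ (¬p3 ∨ p3)
= (¬p3 ∨ p1 ∧ p3 ∨ p3 ∧ ¬p1) ∧ (¬p3 ∨ p3)
= (¬p3 ∨ p3) ∧ (¬p3 ∨ p3)
= ¬p3 ∨ p3
= True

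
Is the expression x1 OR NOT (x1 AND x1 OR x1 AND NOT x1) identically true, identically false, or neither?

identically true

x1 OR NOT (x1 AND x1 OR x1 AND NOT x1)
= x1 OR NOT x1   [distribution]
= TRUE   [complement]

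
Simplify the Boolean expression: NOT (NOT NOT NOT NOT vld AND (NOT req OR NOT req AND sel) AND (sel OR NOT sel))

NOT vld OR req

NOT (NOT NOT NOT NOT vld AND (NOT req OR NOT req AND sel) AND (sel OR NOT sel))
= NOT (NOT NOT NOT NOT vld AND (NOT req OR NOT req AND sel))   [complement / identity]
= NOT (NOT NOT NOT NOT vld AND NOT req)   [absorption]
= NOT NOT NOT vld OR req   [De Morgan]
= NOT vld OR req   [double negation]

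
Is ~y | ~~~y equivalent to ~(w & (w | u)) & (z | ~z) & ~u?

No

E1: ~y | ~~~y
    = ~y | ~y   [double negation]
    = ~y   [idempotence]
E2: ~(w & (w | u)) & (z | ~z) & ~u
    = ~(w & (w | u)) & ~u   [complement / identity]
    = ~w & ~u   [absorption]
These differ: at u=1, w=0, y=0, z=0, E1 = 1 but E2 = 0.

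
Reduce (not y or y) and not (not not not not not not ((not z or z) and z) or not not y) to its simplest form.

not z and not y

(not y or y) and not (not not not not not not ((not z or z) and z) or not not y)
= (not y or y) and not (not not not not ((not z or z) and z) or not not y)   (double negation)
= not (not not not not ((not z or z) and z) or not not y)   (complement / identity)
= not (not not ((not z or z) and z) or not not y)   (double negation)
= not ((not z or z) and z) and not y   (De Morgan)
= not z and not y   (complement / identity)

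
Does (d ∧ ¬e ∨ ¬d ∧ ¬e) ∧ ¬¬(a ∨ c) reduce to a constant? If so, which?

(d ∧ ¬e ∨ ¬d ∧ ¬e) ∧ ¬¬(a ∨ c)
= (d ∧ ¬e ∨ ¬d ∧ ¬e) ∧ (a ∨ c)   (double negation)
= ¬e ∧ (a ∨ c)   (distribution)
This depends on a, c, e, so it is not a constant.

no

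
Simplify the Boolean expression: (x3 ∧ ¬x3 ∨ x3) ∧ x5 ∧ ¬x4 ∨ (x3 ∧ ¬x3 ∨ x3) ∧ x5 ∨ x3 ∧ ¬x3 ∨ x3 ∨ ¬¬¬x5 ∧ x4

(x3 ∧ ¬x3 ∨ x3) ∧ x5 ∧ ¬x4 ∨ (x3 ∧ ¬x3 ∨ x3) ∧ x5 ∨ x3 ∧ ¬x3 ∨ x3 ∨ ¬¬¬x5 ∧ x4
= (x3 ∧ ¬x3 ∨ x3) ∧ x5 ∨ x3 ∧ ¬x3 ∨ x3 ∨ ¬¬¬x5 ∧ x4   [absorption]
= x3 ∧ ¬x3 ∨ x3 ∨ ¬¬¬x5 ∧ x4   [absorption]
= x3 ∧ ¬x3 ∨ x3 ∨ ¬x5 ∧ x4   [double negation]
= x3 ∨ ¬x5 ∧ x4   [complement / identity]

x3 ∨ ¬x5 ∧ x4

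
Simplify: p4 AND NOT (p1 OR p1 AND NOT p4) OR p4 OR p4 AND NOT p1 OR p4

p4 AND NOT (p1 OR p1 AND NOT p4) OR p4 OR p4 AND NOT p1 OR p4
= p4 AND NOT p1 OR p4 OR p4 AND NOT p1 OR p4   (absorption)
= p4 AND NOT p1 OR p4   (idempotence)
= p4   (absorption)

p4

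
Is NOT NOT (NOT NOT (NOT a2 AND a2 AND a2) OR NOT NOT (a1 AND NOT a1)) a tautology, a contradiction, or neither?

contradiction

NOT NOT (NOT NOT (NOT a2 AND a2 AND a2) OR NOT NOT (a1 AND NOT a1))
= NOT NOT (NOT NOT (NOT a2 AND a2) OR NOT NOT (a1 AND NOT a1))
= NOT (NOT (NOT a2 AND a2) AND NOT (a1 AND NOT a1))
= NOT a2 AND a2 OR a1 AND NOT a1
= a1 AND NOT a1
= FALSE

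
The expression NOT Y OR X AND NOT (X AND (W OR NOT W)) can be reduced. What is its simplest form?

NOT Y

NOT Y OR X AND NOT (X AND (W OR NOT W))
= NOT Y OR X AND NOT X
= NOT Y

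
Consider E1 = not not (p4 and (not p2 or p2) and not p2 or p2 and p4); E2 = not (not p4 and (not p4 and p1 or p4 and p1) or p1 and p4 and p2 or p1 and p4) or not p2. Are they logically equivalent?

No

E1: not not (p4 and (not p2 or p2) and not p2 or p2 and p4)
    = not not (p4 and not p2 or p2 and p4)
    = not not p4
    = p4
E2: not (not p4 and (not p4 and p1 or p4 and p1) or p1 and p4 and p2 or p1 and p4) or not p2
    = not (not p4 and (not p4 and p1 or p4 and p1) or p1 and p4) or not p2
    = not (not p4 and p1 or p1 and p4) or not p2
    = not p1 or not p2
These differ: at p1=1, p2=0, p4=0, E1 = 0 but E2 = 1.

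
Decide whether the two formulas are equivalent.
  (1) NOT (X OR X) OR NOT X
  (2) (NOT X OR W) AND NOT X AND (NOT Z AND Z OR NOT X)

Yes

E1: NOT (X OR X) OR NOT X
    = NOT X OR NOT X
    = NOT X
E2: (NOT X OR W) AND NOT X AND (NOT Z AND Z OR NOT X)
    = (NOT X OR W) AND NOT X AND NOT X
    = NOT X AND NOT X
    = NOT X
Both reduce to NOT X, so they are equivalent.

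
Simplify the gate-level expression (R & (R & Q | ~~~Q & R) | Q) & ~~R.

(R & (R & Q | ~~~Q & R) | Q) & ~~R
= (R & (R & Q | ~Q & R) | Q) & ~~R   [double negation]
= (R & R | Q) & ~~R   [distribution]
= (R | Q) & ~~R   [idempotence]
= (R | Q) & R   [double negation]
= R   [absorption]

R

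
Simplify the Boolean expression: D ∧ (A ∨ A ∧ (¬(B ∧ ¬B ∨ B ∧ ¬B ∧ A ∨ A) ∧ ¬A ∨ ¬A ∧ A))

D ∧ (A ∨ A ∧ (¬(B ∧ ¬B ∨ B ∧ ¬B ∧ A ∨ A) ∧ ¬A ∨ ¬A ∧ A))
= D ∧ (A ∨ A ∧ (¬(B ∧ ¬B ∨ A) ∧ ¬A ∨ ¬A ∧ A))   (absorption)
= D ∧ (A ∨ A ∧ (¬A ∧ ¬A ∨ ¬A ∧ A))   (complement / identity)
= D ∧ (A ∨ A ∧ ¬A)   (distribution)
= D ∧ A   (complement / identity)

D ∧ A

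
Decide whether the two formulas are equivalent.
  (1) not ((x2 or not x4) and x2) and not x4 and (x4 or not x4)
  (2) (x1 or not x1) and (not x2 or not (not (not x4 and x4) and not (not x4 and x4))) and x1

E1: not ((x2 or not x4) and x2) and not x4 and (x4 or not x4)
    = not ((x2 or not x4) and x2) and not x4
    = not x2 and not x4
E2: (x1 or not x1) and (not x2 or not (not (not x4 and x4) and not (not x4 and x4))) and x1
    = (not x2 or not (not (not x4 and x4) and not (not x4 and x4))) and x1
    = (not x2 or not x4 and x4 or not x4 and x4) and x1
    = (not x2 or not x4 and x4) and x1
    = not x2 and x1
These differ: at x1=1, x2=0, x4=1, E1 = 0 but E2 = 1.

No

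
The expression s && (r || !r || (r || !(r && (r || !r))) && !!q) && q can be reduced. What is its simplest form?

s && q

s && (r || !r || (r || !(r && (r || !r))) && !!q) && q
= s && (r || !r || (r || !(r && (r || !r))) && q) && q   [double negation]
= s && (r || !r || (r || !r) && q) && q   [complement / identity]
= s && (r || !r) && q   [absorption]
= s && q   [complement / identity]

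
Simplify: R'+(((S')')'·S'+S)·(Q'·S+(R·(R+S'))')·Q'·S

R'+(((S')')'·S'+S)·(Q'·S+(R·(R+S'))')·Q'·S
= R'+(S'·S'+S)·(Q'·S+(R·(R+S'))')·Q'·S   — double negation
= R'+(S'+S)·(Q'·S+(R·(R+S'))')·Q'·S   — idempotence
= R'+(S'+S)·(Q'·S+R')·Q'·S   — absorption
= R'+(S'+S)·Q'·S   — absorption
= R'+Q'·S   — complement / identity

R'+Q'·S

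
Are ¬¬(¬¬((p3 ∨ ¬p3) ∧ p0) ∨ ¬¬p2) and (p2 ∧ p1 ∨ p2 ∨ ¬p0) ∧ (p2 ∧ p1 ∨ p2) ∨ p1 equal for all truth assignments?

No

E1: ¬¬(¬¬((p3 ∨ ¬p3) ∧ p0) ∨ ¬¬p2)
    = ¬(¬((p3 ∨ ¬p3) ∧ p0) ∧ ¬p2)
    = ¬(¬p0 ∧ ¬p2)
    = p0 ∨ p2
E2: (p2 ∧ p1 ∨ p2 ∨ ¬p0) ∧ (p2 ∧ p1 ∨ p2) ∨ p1
    = p2 ∧ p1 ∨ p2 ∨ p1
    = p2 ∨ p1
These differ: at p0=0, p1=1, p2=0, p3=0, E1 = 0 but E2 = 1.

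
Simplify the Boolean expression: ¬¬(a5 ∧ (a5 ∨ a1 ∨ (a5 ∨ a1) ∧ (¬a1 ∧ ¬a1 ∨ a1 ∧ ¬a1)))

a5

¬¬(a5 ∧ (a5 ∨ a1 ∨ (a5 ∨ a1) ∧ (¬a1 ∧ ¬a1 ∨ a1 ∧ ¬a1)))
= ¬¬(a5 ∧ (a5 ∨ a1 ∨ (a5 ∨ a1) ∧ ¬a1))
= ¬¬(a5 ∧ (a5 ∨ a1))
= ¬¬a5
= a5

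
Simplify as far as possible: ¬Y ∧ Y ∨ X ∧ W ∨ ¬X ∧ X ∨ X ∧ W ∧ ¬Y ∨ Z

¬Y ∧ Y ∨ X ∧ W ∨ ¬X ∧ X ∨ X ∧ W ∧ ¬Y ∨ Z
= ¬Y ∧ Y ∨ X ∧ W ∨ X ∧ W ∧ ¬Y ∨ Z   [complement / identity]
= X ∧ W ∨ X ∧ W ∧ ¬Y ∨ Z   [complement / identity]
= X ∧ W ∨ Z   [absorption]

X ∧ W ∨ Z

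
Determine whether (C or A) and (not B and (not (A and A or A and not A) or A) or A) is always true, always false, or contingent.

(C or A) and (not B and (not (A and A or A and not A) or A) or A)
= (C or A) and (not B and (not A or A) or A)   — distribution
= A or C and not B and (not A or A)   — distribution
= A or C and not B   — complement / identity
This depends on A, B, C, so it is not a constant.

contingent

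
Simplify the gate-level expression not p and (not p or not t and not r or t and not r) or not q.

not p and (not p or not t and not r or t and not r) or not q
= not p and (not p or not r) or not q   (distribution)
= not p or not q   (absorption)

not p or not q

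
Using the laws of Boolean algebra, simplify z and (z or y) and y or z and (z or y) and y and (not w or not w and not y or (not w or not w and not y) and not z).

z and y

z and (z or y) and y or z and (z or y) and y and (not w or not w and not y or (not w or not w and not y) and not z)
= z and (z or y) and y or z and (z or y) and y and (not w or not w and not y)
= z and (z or y) and y or z and (z or y) and y and not w
= z and (z or y) and y
= z and y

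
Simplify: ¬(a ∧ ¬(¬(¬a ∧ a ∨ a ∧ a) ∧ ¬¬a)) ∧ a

False

¬(a ∧ ¬(¬(¬a ∧ a ∨ a ∧ a) ∧ ¬¬a)) ∧ a
= ¬(a ∧ ¬(¬a ∧ ¬¬a)) ∧ a   — distribution
= ¬(a ∧ (a ∨ ¬a)) ∧ a   — De Morgan
= ¬a ∧ a   — complement / identity
= False   — complement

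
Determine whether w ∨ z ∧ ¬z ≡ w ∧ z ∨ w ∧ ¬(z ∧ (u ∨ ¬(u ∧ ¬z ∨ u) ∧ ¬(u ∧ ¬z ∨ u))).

E1: w ∨ z ∧ ¬z
    = w   [complement / identity]
E2: w ∧ z ∨ w ∧ ¬(z ∧ (u ∨ ¬(u ∧ ¬z ∨ u) ∧ ¬(u ∧ ¬z ∨ u)))
    = w ∧ z ∨ w ∧ ¬(z ∧ (u ∨ ¬(u ∧ ¬z ∨ u)))   [idempotence]
    = w ∧ z ∨ w ∧ ¬(z ∧ (u ∨ ¬u))   [absorption]
    = w ∧ (z ∨ ¬(z ∧ (u ∨ ¬u)))   [distribution]
    = w ∧ (z ∨ ¬z)   [complement / identity]
    = w   [complement / identity]
Both reduce to w, so they are equivalent.

Yes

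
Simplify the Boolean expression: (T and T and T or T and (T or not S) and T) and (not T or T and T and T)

T

(T and T and T or T and (T or not S) and T) and (not T or T and T and T)
= T and T and T or T and (T or not S) and T and not T   [distribution]
= T and T and T or T and T and not T   [absorption]
= T and T   [distribution]
= T   [idempotence]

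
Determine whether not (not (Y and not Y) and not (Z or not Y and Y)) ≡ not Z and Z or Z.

E1: not (not (Y and not Y) and not (Z or not Y and Y))
    = not (not (Y and not Y) and not Z)   (complement / identity)
    = Y and not Y or Z   (De Morgan)
    = Z   (complement / identity)
E2: not Z and Z or Z
    = Z   (complement / identity)
Both reduce to Z, so they are equivalent.

Yes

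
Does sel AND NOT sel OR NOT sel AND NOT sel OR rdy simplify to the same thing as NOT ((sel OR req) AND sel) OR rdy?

E1: sel AND NOT sel OR NOT sel AND NOT sel OR rdy
    = NOT sel OR rdy
E2: NOT ((sel OR req) AND sel) OR rdy
    = NOT sel OR rdy
Both reduce to NOT sel OR rdy, so they are equivalent.

Yes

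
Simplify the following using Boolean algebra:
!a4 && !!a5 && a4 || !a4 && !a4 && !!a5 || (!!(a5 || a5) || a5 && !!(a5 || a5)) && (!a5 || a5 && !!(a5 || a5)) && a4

a5

!a4 && !!a5 && a4 || !a4 && !a4 && !!a5 || (!!(a5 || a5) || a5 && !!(a5 || a5)) && (!a5 || a5 && !!(a5 || a5)) && a4
= !a4 && !!a5 && a4 || !a4 && !a4 && !!a5 || (!!(a5 || a5) && !a5 || a5 && !!(a5 || a5)) && a4   — distribution
= !a4 && !!a5 || (!!(a5 || a5) && !a5 || a5 && !!(a5 || a5)) && a4   — distribution
= !a4 && !!a5 || !!(a5 || a5) && a4   — distribution
= !a4 && !!a5 || !!a5 && a4   — idempotence
= !!a5   — distribution
= a5   — double negation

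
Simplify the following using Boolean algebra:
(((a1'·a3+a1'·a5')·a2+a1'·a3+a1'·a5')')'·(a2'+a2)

a1'·(a3+a5')

(((a1'·a3+a1'·a5')·a2+a1'·a3+a1'·a5')')'·(a2'+a2)
= ((a1'·a3+a1'·a5')')'·(a2'+a2)   — absorption
= ((a1'·(a3+a5'))')'·(a2'+a2)   — distribution
= a1'·(a3+a5')·(a2'+a2)   — double negation
= a1'·(a3+a5')   — complement / identity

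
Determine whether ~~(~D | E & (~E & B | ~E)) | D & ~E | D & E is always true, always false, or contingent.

always true

~~(~D | E & (~E & B | ~E)) | D & ~E | D & E
= ~~(~D | E & ~E) | D & ~E | D & E
= ~~(~D | E & ~E) | D
= ~~~D | D
= ~D | D
= 1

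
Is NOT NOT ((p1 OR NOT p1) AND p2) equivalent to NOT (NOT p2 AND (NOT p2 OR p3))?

Yes

E1: NOT NOT ((p1 OR NOT p1) AND p2)
    = (p1 OR NOT p1) AND p2
    = p2
E2: NOT (NOT p2 AND (NOT p2 OR p3))
    = NOT NOT p2
    = p2
Both reduce to p2, so they are equivalent.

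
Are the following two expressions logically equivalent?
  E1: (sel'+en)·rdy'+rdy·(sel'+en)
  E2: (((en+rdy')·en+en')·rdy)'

No

E1: (sel'+en)·rdy'+rdy·(sel'+en)
    = sel'+en   [distribution]
E2: (((en+rdy')·en+en')·rdy)'
    = ((en+en')·rdy)'   [absorption]
    = rdy'   [complement / identity]
These differ: at en=0, rdy=0, sel=1, E1 = 0 but E2 = 1.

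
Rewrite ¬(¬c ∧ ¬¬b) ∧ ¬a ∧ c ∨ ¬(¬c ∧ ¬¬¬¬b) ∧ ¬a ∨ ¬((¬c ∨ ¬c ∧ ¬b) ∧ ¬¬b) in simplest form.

c ∨ ¬b

¬(¬c ∧ ¬¬b) ∧ ¬a ∧ c ∨ ¬(¬c ∧ ¬¬¬¬b) ∧ ¬a ∨ ¬((¬c ∨ ¬c ∧ ¬b) ∧ ¬¬b)
= ¬(¬c ∧ ¬¬b) ∧ ¬a ∧ c ∨ ¬(¬c ∧ ¬¬b) ∧ ¬a ∨ ¬((¬c ∨ ¬c ∧ ¬b) ∧ ¬¬b)   — double negation
= ¬(¬c ∧ ¬¬b) ∧ ¬a ∧ c ∨ ¬(¬c ∧ ¬¬b) ∧ ¬a ∨ ¬(¬c ∧ ¬¬b)   — absorption
= ¬(¬c ∧ ¬¬b) ∧ ¬a ∨ ¬(¬c ∧ ¬¬b)   — absorption
= ¬(¬c ∧ ¬¬b)   — absorption
= c ∨ ¬b   — De Morgan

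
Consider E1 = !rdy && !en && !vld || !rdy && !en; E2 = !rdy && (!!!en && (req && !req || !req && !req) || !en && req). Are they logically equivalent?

Yes

E1: !rdy && !en && !vld || !rdy && !en
    = !rdy && !en   [absorption]
E2: !rdy && (!!!en && (req && !req || !req && !req) || !en && req)
    = !rdy && (!!!en && !req || !en && req)   [distribution]
    = !rdy && (!en && !req || !en && req)   [double negation]
    = !rdy && !en   [distribution]
Both reduce to !rdy && !en, so they are equivalent.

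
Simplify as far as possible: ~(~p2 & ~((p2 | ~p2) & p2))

~(~p2 & ~((p2 | ~p2) & p2))
= ~(~p2 & ~p2)   (complement / identity)
= ~~p2   (idempotence)
= p2   (double negation)

p2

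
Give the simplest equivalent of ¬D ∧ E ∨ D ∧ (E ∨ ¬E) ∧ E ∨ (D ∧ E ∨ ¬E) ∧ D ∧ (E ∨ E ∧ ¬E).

¬D ∧ E ∨ D ∧ (E ∨ ¬E) ∧ E ∨ (D ∧ E ∨ ¬E) ∧ D ∧ (E ∨ E ∧ ¬E)
= ¬D ∧ E ∨ D ∧ (E ∨ ¬E) ∧ E ∨ (D ∧ E ∨ ¬E) ∧ D ∧ E   (complement / identity)
= ¬D ∧ E ∨ D ∧ (E ∨ ¬E) ∧ E ∨ D ∧ E   (absorption)
= ¬D ∧ E ∨ D ∧ E ∨ D ∧ E   (complement / identity)
= ¬D ∧ E ∨ D ∧ E   (idempotence)
= E   (distribution)

E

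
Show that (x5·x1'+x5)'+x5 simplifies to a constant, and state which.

1

(x5·x1'+x5)'+x5
= x5'+x5   (absorption)
= 1   (complement)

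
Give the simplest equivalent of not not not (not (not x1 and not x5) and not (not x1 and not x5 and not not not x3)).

not not not (not (not x1 and not x5) and not (not x1 and not x5 and not not not x3))
= not (not (not x1 and not x5) and not (not x1 and not x5 and not not not x3))   [double negation]
= not (not (not x1 and not x5) and not (not x1 and not x5 and not x3))   [double negation]
= not x1 and not x5 or not x1 and not x5 and not x3   [De Morgan]
= not x1 and not x5   [absorption]

not x1 and not x5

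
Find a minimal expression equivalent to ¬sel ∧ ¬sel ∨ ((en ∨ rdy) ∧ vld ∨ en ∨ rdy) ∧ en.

¬sel ∧ ¬sel ∨ ((en ∨ rdy) ∧ vld ∨ en ∨ rdy) ∧ en
= ¬sel ∧ ¬sel ∨ (en ∨ rdy) ∧ en   [absorption]
= ¬sel ∧ ¬sel ∨ en   [absorption]
= ¬sel ∨ en   [idempotence]

¬sel ∨ en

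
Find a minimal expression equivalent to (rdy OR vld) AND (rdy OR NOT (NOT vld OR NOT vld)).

(rdy OR vld) AND (rdy OR NOT (NOT vld OR NOT vld))
= (rdy OR vld) AND (rdy OR vld AND vld)   (De Morgan)
= (rdy OR vld) AND (rdy OR vld)   (idempotence)
= rdy OR vld   (idempotence)

rdy OR vld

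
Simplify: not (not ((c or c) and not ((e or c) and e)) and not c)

not (not ((c or c) and not ((e or c) and e)) and not c)
= not (not ((c or c) and not e) and not c)
= (c or c) and not e or c
= c and not e or c
= c

c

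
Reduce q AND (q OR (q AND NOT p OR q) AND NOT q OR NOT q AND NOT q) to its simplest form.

q

q AND (q OR (q AND NOT p OR q) AND NOT q OR NOT q AND NOT q)
= q AND (q OR q AND NOT q OR NOT q AND NOT q)   [absorption]
= q AND (q OR NOT q)   [distribution]
= q   [complement / identity]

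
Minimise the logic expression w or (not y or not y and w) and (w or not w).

w or not y

w or (not y or not y and w) and (w or not w)
= w or not y or not y and w
= w or not y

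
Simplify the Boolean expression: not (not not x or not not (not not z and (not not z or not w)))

not (not not x or not not (not not z and (not not z or not w)))
= not x and not (not not z and (not not z or not w))   — De Morgan
= not x and not not not z   — absorption
= not x and not z   — double negation

not x and not z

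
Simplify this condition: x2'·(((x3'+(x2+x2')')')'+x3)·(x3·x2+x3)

x2'·(((x3'+(x2+x2')')')'+x3)·(x3·x2+x3)
= x2'·((x3·(x2+x2'))'+x3)·(x3·x2+x3)
= x2'·(x3'+x3)·(x3·x2+x3)
= x2'·(x3'+x3)·x3
= x2'·x3

x2'·x3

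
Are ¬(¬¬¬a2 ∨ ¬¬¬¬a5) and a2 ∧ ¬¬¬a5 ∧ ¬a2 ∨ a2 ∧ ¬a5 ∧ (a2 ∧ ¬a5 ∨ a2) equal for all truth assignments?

E1: ¬(¬¬¬a2 ∨ ¬¬¬¬a5)
    = ¬(¬¬¬a2 ∨ ¬¬a5)   (double negation)
    = ¬¬a2 ∧ ¬a5   (De Morgan)
    = a2 ∧ ¬a5   (double negation)
E2: a2 ∧ ¬¬¬a5 ∧ ¬a2 ∨ a2 ∧ ¬a5 ∧ (a2 ∧ ¬a5 ∨ a2)
    = a2 ∧ ¬a5 ∧ ¬a2 ∨ a2 ∧ ¬a5 ∧ (a2 ∧ ¬a5 ∨ a2)   (double negation)
    = a2 ∧ ¬a5 ∧ ¬a2 ∨ a2 ∧ ¬a5   (absorption)
    = a2 ∧ ¬a5   (absorption)
Both reduce to a2 ∧ ¬a5, so they are equivalent.

Yes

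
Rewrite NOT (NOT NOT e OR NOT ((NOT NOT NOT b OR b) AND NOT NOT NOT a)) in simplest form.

NOT (NOT NOT e OR NOT ((NOT NOT NOT b OR b) AND NOT NOT NOT a))
= NOT e AND (NOT NOT NOT b OR b) AND NOT NOT NOT a   (De Morgan)
= NOT e AND (NOT NOT NOT b OR b) AND NOT a   (double negation)
= NOT e AND (NOT b OR b) AND NOT a   (double negation)
= NOT e AND NOT a   (complement / identity)

NOT e AND NOT a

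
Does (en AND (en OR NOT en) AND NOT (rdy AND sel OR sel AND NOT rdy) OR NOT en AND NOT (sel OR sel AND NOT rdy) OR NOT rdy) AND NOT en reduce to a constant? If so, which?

(en AND (en OR NOT en) AND NOT (rdy AND sel OR sel AND NOT rdy) OR NOT en AND NOT (sel OR sel AND NOT rdy) OR NOT rdy) AND NOT en
= (en AND (en OR NOT en) AND NOT sel OR NOT en AND NOT (sel OR sel AND NOT rdy) OR NOT rdy) AND NOT en   — distribution
= (en AND NOT sel OR NOT en AND NOT (sel OR sel AND NOT rdy) OR NOT rdy) AND NOT en   — complement / identity
= (en AND NOT sel OR NOT en AND NOT sel OR NOT rdy) AND NOT en   — absorption
= (NOT sel OR NOT rdy) AND NOT en   — distribution
This depends on en, rdy, sel, so it is not a constant.

no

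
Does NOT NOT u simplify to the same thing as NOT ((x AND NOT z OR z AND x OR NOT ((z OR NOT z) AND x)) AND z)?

No

E1: NOT NOT u
    = u   [double negation]
E2: NOT ((x AND NOT z OR z AND x OR NOT ((z OR NOT z) AND x)) AND z)
    = NOT ((x AND NOT z OR z AND x OR NOT x) AND z)   [complement / identity]
    = NOT ((x OR NOT x) AND z)   [distribution]
    = NOT z   [complement / identity]
These differ: at u=0, x=0, z=0, E1 = 0 but E2 = 1.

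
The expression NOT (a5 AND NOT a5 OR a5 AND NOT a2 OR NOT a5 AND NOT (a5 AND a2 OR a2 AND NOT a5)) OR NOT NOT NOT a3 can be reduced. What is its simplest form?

a2 OR NOT a3

NOT (a5 AND NOT a5 OR a5 AND NOT a2 OR NOT a5 AND NOT (a5 AND a2 OR a2 AND NOT a5)) OR NOT NOT NOT a3
= NOT (a5 AND NOT a2 OR NOT a5 AND NOT (a5 AND a2 OR a2 AND NOT a5)) OR NOT NOT NOT a3   — complement / identity
= NOT (a5 AND NOT a2 OR NOT a5 AND NOT a2) OR NOT NOT NOT a3   — distribution
= NOT NOT a2 OR NOT NOT NOT a3   — distribution
= NOT NOT a2 OR NOT a3   — double negation
= a2 OR NOT a3   — double negation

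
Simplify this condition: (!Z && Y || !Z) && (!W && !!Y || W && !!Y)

(!Z && Y || !Z) && (!W && !!Y || W && !!Y)
= (!Z && Y || !Z) && !!Y   (distribution)
= !Z && !!Y   (absorption)
= !Z && Y   (double negation)

!Z && Y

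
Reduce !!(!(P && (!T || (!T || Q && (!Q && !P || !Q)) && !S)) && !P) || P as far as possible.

!!(!(P && (!T || (!T || Q && (!Q && !P || !Q)) && !S)) && !P) || P
= !(P && (!T || (!T || Q && (!Q && !P || !Q)) && !S) || P) || P   — De Morgan
= !(P && (!T || (!T || Q && !Q) && !S) || P) || P   — absorption
= !(P && (!T || !T && !S) || P) || P   — complement / identity
= !(P && !T || P) || P   — absorption
= !P || P   — absorption
= true   — complement

true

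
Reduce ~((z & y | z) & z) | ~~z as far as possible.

1

~((z & y | z) & z) | ~~z
= ~((z & y | z) & z) | z
= ~(z & z) | z
= ~z | z
= 1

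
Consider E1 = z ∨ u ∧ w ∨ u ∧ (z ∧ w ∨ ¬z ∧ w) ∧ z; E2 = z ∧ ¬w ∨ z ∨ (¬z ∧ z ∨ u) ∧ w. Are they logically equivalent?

E1: z ∨ u ∧ w ∨ u ∧ (z ∧ w ∨ ¬z ∧ w) ∧ z
    = z ∨ u ∧ w ∨ u ∧ w ∧ z
    = z ∨ u ∧ w
E2: z ∧ ¬w ∨ z ∨ (¬z ∧ z ∨ u) ∧ w
    = z ∨ (¬z ∧ z ∨ u) ∧ w
    = z ∨ u ∧ w
Both reduce to z ∨ u ∧ w, so they are equivalent.

Yes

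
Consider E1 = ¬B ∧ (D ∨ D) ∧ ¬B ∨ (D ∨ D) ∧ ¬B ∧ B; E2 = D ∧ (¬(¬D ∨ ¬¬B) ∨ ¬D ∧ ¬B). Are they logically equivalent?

Yes

E1: ¬B ∧ (D ∨ D) ∧ ¬B ∨ (D ∨ D) ∧ ¬B ∧ B
    = (D ∨ D) ∧ ¬B
    = D ∧ ¬B
E2: D ∧ (¬(¬D ∨ ¬¬B) ∨ ¬D ∧ ¬B)
    = D ∧ (D ∧ ¬B ∨ ¬D ∧ ¬B)
    = D ∧ ¬B
Both reduce to D ∧ ¬B, so they are equivalent.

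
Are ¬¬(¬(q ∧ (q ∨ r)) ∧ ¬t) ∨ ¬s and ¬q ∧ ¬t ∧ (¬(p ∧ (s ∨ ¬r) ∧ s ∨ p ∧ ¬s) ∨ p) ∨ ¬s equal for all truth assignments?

Yes

E1: ¬¬(¬(q ∧ (q ∨ r)) ∧ ¬t) ∨ ¬s
    = ¬¬(¬q ∧ ¬t) ∨ ¬s   (absorption)
    = ¬q ∧ ¬t ∨ ¬s   (double negation)
E2: ¬q ∧ ¬t ∧ (¬(p ∧ (s ∨ ¬r) ∧ s ∨ p ∧ ¬s) ∨ p) ∨ ¬s
    = ¬q ∧ ¬t ∧ (¬(p ∧ s ∨ p ∧ ¬s) ∨ p) ∨ ¬s   (absorption)
    = ¬q ∧ ¬t ∧ (¬p ∨ p) ∨ ¬s   (distribution)
    = ¬q ∧ ¬t ∨ ¬s   (complement / identity)
Both reduce to ¬q ∧ ¬t ∨ ¬s, so they are equivalent.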